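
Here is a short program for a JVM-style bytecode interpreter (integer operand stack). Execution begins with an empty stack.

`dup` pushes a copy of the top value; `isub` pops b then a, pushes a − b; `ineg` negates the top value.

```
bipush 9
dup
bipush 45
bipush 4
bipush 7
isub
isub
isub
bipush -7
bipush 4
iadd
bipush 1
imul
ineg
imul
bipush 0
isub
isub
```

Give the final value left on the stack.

126

bipush 9   [9]
dup        [9, 9]
bipush 45  [9, 9, 45]
bipush 4   [9, 9, 45, 4]
bipush 7   [9, 9, 45, 4, 7]
isub       [9, 9, 45, -3]
isub       [9, 9, 48]
isub       [9, -39]
bipush -7  [9, -39, -7]
bipush 4   [9, -39, -7, 4]
iadd       [9, -39, -3]
bipush 1   [9, -39, -3, 1]
imul       [9, -39, -3]
ineg       [9, -39, 3]
imul       [9, -117]
bipush 0   [9, -117, 0]
isub       [9, -117]
isub       [126]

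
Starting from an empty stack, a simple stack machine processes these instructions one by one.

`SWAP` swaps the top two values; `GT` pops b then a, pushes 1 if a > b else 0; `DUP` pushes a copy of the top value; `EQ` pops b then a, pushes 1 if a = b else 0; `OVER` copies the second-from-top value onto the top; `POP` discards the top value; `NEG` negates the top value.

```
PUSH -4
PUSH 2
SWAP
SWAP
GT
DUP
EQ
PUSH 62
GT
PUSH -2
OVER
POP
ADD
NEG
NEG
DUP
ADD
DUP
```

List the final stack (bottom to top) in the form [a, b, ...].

PUSH -4 → -4
PUSH 2  → -4 2
SWAP    → 2 -4
SWAP    → -4 2
GT      → 0
DUP     → 0 0
EQ      → 1
PUSH 62 → 1 62
GT      → 0
PUSH -2 → 0 -2
OVER    → 0 -2 0
POP     → 0 -2
ADD     → -2
NEG     → 2
NEG     → -2
DUP     → -2 -2
ADD     → -4
DUP     → -4 -4

[-4, -4]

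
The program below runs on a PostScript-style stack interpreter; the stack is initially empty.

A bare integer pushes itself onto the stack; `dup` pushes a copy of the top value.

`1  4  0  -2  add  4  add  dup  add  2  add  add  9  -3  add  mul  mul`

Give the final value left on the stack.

1   : [1]
4   : [1, 4]
0   : [1, 4, 0]
-2  : [1, 4, 0, -2]
add : [1, 4, -2]
4   : [1, 4, -2, 4]
add : [1, 4, 2]
dup : [1, 4, 2, 2]
add : [1, 4, 4]
2   : [1, 4, 4, 2]
add : [1, 4, 6]
add : [1, 10]
9   : [1, 10, 9]
-3  : [1, 10, 9, -3]
add : [1, 10, 6]
mul : [1, 60]
mul : [60]

60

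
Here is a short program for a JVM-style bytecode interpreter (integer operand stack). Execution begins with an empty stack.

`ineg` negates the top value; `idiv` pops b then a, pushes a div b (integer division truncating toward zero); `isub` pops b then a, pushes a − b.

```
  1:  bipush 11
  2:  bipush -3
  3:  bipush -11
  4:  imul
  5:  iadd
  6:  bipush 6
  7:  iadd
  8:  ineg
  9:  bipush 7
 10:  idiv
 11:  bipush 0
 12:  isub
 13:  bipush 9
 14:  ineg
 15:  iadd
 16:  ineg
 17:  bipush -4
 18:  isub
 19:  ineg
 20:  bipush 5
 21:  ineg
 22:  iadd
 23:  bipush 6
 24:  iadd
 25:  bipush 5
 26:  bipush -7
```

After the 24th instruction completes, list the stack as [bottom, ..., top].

bipush 11  : 11
bipush -3  : 11 -3
bipush -11 : 11 -3 -11
imul       : 11 33
iadd       : 44
bipush 6   : 44 6
iadd       : 50
ineg       : -50
bipush 7   : -50 7
idiv       : -7
bipush 0   : -7 0
isub       : -7
bipush 9   : -7 9
ineg       : -7 -9
iadd       : -16
ineg       : 16
bipush -4  : 16 -4
isub       : 20
ineg       : -20
bipush 5   : -20 5
ineg       : -20 -5
iadd       : -25
bipush 6   : -25 6
iadd       : -19

[-19]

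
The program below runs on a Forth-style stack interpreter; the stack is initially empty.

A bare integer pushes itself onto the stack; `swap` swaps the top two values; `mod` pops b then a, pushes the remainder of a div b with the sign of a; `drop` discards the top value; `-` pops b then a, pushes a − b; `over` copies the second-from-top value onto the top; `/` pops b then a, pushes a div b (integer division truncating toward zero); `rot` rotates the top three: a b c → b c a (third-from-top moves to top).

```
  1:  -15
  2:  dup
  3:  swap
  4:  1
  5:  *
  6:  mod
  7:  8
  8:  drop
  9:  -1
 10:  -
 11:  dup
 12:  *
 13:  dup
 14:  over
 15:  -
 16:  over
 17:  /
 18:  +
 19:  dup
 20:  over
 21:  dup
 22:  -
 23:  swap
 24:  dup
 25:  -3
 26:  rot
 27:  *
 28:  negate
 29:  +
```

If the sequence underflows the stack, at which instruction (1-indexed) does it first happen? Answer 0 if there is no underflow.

-15    : -15
dup    : -15 -15
swap   : -15 -15
1      : -15 -15 1
*      : -15 -15
mod    : 0
8      : 0 8
drop   : 0
-1     : 0 -1
-      : 1
dup    : 1 1
*      : 1
dup    : 1 1
over   : 1 1 1
-      : 1 0
over   : 1 0 1
/      : 1 0
+      : 1
dup    : 1 1
over   : 1 1 1
dup    : 1 1 1 1
-      : 1 1 0
swap   : 1 0 1
dup    : 1 0 1 1
-3     : 1 0 1 1 -3
rot    : 1 0 1 -3 1
*      : 1 0 1 -3
negate : 1 0 1 3
+      : 1 0 4

0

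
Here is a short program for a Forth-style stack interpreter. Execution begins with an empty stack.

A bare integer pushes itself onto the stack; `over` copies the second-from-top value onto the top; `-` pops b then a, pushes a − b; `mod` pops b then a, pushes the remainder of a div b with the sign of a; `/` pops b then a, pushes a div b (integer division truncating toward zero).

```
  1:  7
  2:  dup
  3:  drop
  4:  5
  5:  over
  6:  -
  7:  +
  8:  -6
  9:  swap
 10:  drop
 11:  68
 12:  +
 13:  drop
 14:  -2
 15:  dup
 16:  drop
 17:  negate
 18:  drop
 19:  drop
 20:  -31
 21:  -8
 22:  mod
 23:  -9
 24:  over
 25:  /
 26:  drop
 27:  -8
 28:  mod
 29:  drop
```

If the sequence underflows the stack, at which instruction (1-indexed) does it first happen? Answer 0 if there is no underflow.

19

7       7
dup     7 7
drop    7
5       7 5
over    7 5 7
-       7 -2
+       5
-6      5 -6
swap    -6 5
drop    -6
68      -6 68
+       62
drop    (empty)
-2      -2
dup     -2 -2
drop    -2
negate  2
drop    (empty)
drop  — needs 1 operand, stack has 0 → underflow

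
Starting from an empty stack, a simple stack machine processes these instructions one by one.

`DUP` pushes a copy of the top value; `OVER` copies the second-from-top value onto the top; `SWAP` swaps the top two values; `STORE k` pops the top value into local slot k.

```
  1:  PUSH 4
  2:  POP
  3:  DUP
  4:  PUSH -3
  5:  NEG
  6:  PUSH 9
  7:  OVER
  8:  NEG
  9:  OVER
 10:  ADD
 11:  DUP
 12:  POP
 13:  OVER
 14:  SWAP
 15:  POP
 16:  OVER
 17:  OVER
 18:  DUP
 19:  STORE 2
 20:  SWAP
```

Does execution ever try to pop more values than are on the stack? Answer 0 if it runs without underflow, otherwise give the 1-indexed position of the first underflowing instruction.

3

PUSH 4 -> [4]
POP    -> []
DUP  — needs 1 operand, stack has 0 → underflow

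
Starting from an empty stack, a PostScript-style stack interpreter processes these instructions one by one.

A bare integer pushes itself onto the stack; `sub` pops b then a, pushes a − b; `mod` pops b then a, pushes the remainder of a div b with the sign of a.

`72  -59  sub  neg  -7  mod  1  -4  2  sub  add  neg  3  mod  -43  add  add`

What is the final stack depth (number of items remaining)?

72  → 72
-59 → 72 -59
sub → 131
neg → -131
-7  → -131 -7
mod → -5
1   → -5 1
-4  → -5 1 -4
2   → -5 1 -4 2
sub → -5 1 -6
add → -5 -5
neg → -5 5
3   → -5 5 3
mod → -5 2
-43 → -5 2 -43
add → -5 -41
add → -46

1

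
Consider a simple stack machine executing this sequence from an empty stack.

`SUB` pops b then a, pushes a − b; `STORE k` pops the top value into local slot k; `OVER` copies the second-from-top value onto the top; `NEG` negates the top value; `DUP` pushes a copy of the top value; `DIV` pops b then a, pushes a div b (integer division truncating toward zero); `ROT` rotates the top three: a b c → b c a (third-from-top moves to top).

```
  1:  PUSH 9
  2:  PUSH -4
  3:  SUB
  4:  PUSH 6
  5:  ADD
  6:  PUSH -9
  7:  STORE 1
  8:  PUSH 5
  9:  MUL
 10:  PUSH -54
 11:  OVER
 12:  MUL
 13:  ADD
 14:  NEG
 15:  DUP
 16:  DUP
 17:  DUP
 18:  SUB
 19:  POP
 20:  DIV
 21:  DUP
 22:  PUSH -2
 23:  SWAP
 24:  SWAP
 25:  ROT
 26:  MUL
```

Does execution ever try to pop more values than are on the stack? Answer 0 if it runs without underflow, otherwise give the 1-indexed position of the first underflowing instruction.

PUSH 9    9
PUSH -4   9 -4
SUB       13
PUSH 6    13 6
ADD       19
PUSH -9   19 -9
STORE 1   19
PUSH 5    19 5
MUL       95
PUSH -54  95 -54
OVER      95 -54 95
MUL       95 -5130
ADD       -5035
NEG       5035
DUP       5035 5035
DUP       5035 5035 5035
DUP       5035 5035 5035 5035
SUB       5035 5035 0
POP       5035 5035
DIV       1
DUP       1 1
PUSH -2   1 1 -2
SWAP      1 -2 1
SWAP      1 1 -2
ROT       1 -2 1
MUL       1 -2

0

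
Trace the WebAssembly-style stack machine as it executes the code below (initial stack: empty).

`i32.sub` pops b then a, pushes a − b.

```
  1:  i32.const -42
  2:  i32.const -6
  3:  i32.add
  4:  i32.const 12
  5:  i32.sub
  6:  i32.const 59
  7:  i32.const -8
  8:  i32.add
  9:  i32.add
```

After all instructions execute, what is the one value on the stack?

-9

i32.const -42 : [-42]
i32.const -6  : [-42, -6]
i32.add       : [-48]
i32.const 12  : [-48, 12]
i32.sub       : [-60]
i32.const 59  : [-60, 59]
i32.const -8  : [-60, 59, -8]
i32.add       : [-60, 51]
i32.add       : [-9]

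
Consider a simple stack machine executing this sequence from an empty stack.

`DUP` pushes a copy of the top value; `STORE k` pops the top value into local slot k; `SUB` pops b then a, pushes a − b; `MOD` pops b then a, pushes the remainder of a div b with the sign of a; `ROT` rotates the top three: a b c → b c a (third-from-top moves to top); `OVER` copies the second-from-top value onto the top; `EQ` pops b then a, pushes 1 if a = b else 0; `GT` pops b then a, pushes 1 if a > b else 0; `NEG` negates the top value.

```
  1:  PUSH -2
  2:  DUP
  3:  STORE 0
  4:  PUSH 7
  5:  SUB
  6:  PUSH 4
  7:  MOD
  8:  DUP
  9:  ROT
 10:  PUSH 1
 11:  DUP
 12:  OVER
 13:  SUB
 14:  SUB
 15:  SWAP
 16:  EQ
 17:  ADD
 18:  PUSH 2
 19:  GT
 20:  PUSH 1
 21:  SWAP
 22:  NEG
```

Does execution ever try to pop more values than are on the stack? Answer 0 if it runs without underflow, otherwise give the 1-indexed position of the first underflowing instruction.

PUSH -2 → -2
DUP     → -2 -2
STORE 0 → -2
PUSH 7  → -2 7
SUB     → -9
PUSH 4  → -9 4
MOD     → -1
DUP     → -1 -1
ROT  — needs 3 operands, stack has 2 → underflow

9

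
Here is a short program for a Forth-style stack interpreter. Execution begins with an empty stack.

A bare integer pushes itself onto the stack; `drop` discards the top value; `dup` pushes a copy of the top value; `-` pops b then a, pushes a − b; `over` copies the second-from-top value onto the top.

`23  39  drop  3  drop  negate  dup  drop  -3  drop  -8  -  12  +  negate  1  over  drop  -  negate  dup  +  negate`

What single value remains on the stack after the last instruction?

4

23     → 23
39     → 23 39
drop   → 23
3      → 23 3
drop   → 23
negate → -23
dup    → -23 -23
drop   → -23
-3     → -23 -3
drop   → -23
-8     → -23 -8
-      → -15
12     → -15 12
+      → -3
negate → 3
1      → 3 1
over   → 3 1 3
drop   → 3 1
-      → 2
negate → -2
dup    → -2 -2
+      → -4
negate → 4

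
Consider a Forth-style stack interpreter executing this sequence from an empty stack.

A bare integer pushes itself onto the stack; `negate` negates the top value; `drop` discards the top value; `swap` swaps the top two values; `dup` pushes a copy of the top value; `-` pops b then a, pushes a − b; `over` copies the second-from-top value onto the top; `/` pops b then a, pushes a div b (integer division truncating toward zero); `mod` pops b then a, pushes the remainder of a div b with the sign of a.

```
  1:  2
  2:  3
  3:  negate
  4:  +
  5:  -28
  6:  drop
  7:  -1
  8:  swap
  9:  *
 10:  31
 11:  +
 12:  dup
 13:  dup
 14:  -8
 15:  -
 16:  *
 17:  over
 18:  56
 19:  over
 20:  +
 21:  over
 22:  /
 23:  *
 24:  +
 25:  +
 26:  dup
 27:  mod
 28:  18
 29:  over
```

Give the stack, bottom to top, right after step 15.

[32, 32, 40]

2      → 2
3      → 2 3
negate → 2 -3
+      → -1
-28    → -1 -28
drop   → -1
-1     → -1 -1
swap   → -1 -1
*      → 1
31     → 1 31
+      → 32
dup    → 32 32
dup    → 32 32 32
-8     → 32 32 32 -8
-      → 32 32 40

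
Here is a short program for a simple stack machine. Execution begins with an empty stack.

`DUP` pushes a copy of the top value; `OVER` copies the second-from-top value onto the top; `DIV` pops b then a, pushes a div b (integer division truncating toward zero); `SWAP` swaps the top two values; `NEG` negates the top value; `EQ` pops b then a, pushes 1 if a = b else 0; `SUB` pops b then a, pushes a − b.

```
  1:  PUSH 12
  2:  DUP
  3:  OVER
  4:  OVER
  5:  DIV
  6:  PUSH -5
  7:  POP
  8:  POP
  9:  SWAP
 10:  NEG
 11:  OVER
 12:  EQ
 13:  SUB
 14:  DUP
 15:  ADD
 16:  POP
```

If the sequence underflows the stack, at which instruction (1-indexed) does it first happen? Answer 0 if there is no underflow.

PUSH 12 : 12
DUP     : 12 12
OVER    : 12 12 12
OVER    : 12 12 12 12
DIV     : 12 12 1
PUSH -5 : 12 12 1 -5
POP     : 12 12 1
POP     : 12 12
SWAP    : 12 12
NEG     : 12 -12
OVER    : 12 -12 12
EQ      : 12 0
SUB     : 12
DUP     : 12 12
ADD     : 24
POP     : (empty)

0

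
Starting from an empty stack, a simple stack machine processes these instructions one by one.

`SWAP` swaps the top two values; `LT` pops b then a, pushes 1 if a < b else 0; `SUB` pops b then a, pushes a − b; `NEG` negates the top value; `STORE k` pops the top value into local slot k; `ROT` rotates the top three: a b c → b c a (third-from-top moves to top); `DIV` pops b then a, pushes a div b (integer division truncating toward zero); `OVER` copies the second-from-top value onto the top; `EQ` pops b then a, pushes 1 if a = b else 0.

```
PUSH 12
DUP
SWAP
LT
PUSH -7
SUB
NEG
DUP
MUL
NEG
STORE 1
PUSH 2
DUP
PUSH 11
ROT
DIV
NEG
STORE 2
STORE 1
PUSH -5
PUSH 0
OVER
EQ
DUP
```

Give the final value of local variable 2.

PUSH 12  12
DUP      12 12
SWAP     12 12
LT       0
PUSH -7  0 -7
SUB      7
NEG      -7
DUP      -7 -7
MUL      49
NEG      -49
STORE 1  (empty)
PUSH 2   2
DUP      2 2
PUSH 11  2 2 11
ROT      2 11 2
DIV      2 5
NEG      2 -5
STORE 2  2
STORE 1  (empty)
PUSH -5  -5
PUSH 0   -5 0
OVER     -5 0 -5
EQ       -5 0
DUP      -5 0 0

-5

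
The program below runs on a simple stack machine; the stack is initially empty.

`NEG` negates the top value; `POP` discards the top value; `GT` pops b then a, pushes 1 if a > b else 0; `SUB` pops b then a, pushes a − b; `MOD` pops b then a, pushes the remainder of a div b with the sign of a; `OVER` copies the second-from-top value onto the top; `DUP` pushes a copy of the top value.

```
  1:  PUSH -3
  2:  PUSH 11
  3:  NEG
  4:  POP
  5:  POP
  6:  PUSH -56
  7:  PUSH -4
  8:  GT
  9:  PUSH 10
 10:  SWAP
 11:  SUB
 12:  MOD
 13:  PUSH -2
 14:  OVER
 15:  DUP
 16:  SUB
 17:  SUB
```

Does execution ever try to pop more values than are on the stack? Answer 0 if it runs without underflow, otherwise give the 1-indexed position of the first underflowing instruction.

12

PUSH -3  : -3
PUSH 11  : -3 11
NEG      : -3 -11
POP      : -3
POP      : (empty)
PUSH -56 : -56
PUSH -4  : -56 -4
GT       : 0
PUSH 10  : 0 10
SWAP     : 10 0
SUB      : 10
MOD  — needs 2 operands, stack has 1 → underflow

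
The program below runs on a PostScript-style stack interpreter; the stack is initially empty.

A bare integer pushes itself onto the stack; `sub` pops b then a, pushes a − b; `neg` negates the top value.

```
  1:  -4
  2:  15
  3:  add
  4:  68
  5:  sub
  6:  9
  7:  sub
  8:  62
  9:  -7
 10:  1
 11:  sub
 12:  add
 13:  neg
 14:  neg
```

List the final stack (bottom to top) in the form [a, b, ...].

[-66, 54]

-4   -4
15   -4 15
add  11
68   11 68
sub  -57
9    -57 9
sub  -66
62   -66 62
-7   -66 62 -7
1    -66 62 -7 1
sub  -66 62 -8
add  -66 54
neg  -66 -54
neg  -66 54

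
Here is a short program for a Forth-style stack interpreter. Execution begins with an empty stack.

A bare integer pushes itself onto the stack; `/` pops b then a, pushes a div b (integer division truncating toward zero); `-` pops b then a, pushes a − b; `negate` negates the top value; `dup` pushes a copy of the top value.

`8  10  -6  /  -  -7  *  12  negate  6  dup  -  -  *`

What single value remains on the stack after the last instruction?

8       [8]
10      [8, 10]
-6      [8, 10, -6]
/       [8, -1]
-       [9]
-7      [9, -7]
*       [-63]
12      [-63, 12]
negate  [-63, -12]
6       [-63, -12, 6]
dup     [-63, -12, 6, 6]
-       [-63, -12, 0]
-       [-63, -12]
*       [756]

756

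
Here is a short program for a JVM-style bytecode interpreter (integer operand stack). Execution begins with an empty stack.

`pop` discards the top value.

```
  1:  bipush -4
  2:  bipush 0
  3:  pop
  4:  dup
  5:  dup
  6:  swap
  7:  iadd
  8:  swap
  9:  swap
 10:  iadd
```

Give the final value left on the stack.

-12

bipush -4 : -4
bipush 0  : -4 0
pop       : -4
dup       : -4 -4
dup       : -4 -4 -4
swap      : -4 -4 -4
iadd      : -4 -8
swap      : -8 -4
swap      : -4 -8
iadd      : -12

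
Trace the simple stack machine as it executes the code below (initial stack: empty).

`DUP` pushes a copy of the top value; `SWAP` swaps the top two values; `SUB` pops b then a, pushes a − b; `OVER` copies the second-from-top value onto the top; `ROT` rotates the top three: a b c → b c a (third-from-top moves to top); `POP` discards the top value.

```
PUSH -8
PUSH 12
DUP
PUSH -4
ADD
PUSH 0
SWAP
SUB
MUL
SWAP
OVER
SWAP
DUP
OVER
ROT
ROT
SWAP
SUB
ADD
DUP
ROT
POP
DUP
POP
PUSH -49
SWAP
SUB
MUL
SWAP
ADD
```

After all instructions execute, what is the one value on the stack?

232

PUSH -8  -> -8
PUSH 12  -> -8 12
DUP      -> -8 12 12
PUSH -4  -> -8 12 12 -4
ADD      -> -8 12 8
PUSH 0   -> -8 12 8 0
SWAP     -> -8 12 0 8
SUB      -> -8 12 -8
MUL      -> -8 -96
SWAP     -> -96 -8
OVER     -> -96 -8 -96
SWAP     -> -96 -96 -8
DUP      -> -96 -96 -8 -8
OVER     -> -96 -96 -8 -8 -8
ROT      -> -96 -96 -8 -8 -8
ROT      -> -96 -96 -8 -8 -8
SWAP     -> -96 -96 -8 -8 -8
SUB      -> -96 -96 -8 0
ADD      -> -96 -96 -8
DUP      -> -96 -96 -8 -8
ROT      -> -96 -8 -8 -96
POP      -> -96 -8 -8
DUP      -> -96 -8 -8 -8
POP      -> -96 -8 -8
PUSH -49 -> -96 -8 -8 -49
SWAP     -> -96 -8 -49 -8
SUB      -> -96 -8 -41
MUL      -> -96 328
SWAP     -> 328 -96
ADD      -> 232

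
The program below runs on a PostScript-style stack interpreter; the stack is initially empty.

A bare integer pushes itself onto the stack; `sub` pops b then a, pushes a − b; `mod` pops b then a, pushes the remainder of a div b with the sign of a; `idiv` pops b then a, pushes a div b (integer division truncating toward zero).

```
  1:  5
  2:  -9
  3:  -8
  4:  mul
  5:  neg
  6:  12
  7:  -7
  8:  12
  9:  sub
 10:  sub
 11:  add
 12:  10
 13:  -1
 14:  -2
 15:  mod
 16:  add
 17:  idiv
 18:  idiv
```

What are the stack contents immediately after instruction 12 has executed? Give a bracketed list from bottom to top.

[5, -41, 10]

5    [5]
-9   [5, -9]
-8   [5, -9, -8]
mul  [5, 72]
neg  [5, -72]
12   [5, -72, 12]
-7   [5, -72, 12, -7]
12   [5, -72, 12, -7, 12]
sub  [5, -72, 12, -19]
sub  [5, -72, 31]
add  [5, -41]
10   [5, -41, 10]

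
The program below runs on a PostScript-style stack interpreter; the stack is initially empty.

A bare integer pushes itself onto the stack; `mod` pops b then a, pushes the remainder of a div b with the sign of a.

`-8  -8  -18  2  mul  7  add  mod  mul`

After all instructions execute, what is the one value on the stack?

64

-8  : [-8]
-8  : [-8, -8]
-18 : [-8, -8, -18]
2   : [-8, -8, -18, 2]
mul : [-8, -8, -36]
7   : [-8, -8, -36, 7]
add : [-8, -8, -29]
mod : [-8, -8]
mul : [64]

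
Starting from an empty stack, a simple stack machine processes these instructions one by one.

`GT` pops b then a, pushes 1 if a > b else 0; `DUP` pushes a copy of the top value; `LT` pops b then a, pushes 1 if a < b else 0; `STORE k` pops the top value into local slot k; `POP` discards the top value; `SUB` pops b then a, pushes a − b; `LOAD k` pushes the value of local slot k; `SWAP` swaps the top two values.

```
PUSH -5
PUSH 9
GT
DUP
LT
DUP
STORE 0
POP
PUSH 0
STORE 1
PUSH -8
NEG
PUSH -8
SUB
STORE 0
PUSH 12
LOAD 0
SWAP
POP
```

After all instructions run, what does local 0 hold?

PUSH -5 -> [-5]
PUSH 9  -> [-5, 9]
GT      -> [0]
DUP     -> [0, 0]
LT      -> [0]
DUP     -> [0, 0]
STORE 0 -> [0]
POP     -> []
PUSH 0  -> [0]
STORE 1 -> []
PUSH -8 -> [-8]
NEG     -> [8]
PUSH -8 -> [8, -8]
SUB     -> [16]
STORE 0 -> []
PUSH 12 -> [12]
LOAD 0  -> [12, 16]
SWAP    -> [16, 12]
POP     -> [16]

16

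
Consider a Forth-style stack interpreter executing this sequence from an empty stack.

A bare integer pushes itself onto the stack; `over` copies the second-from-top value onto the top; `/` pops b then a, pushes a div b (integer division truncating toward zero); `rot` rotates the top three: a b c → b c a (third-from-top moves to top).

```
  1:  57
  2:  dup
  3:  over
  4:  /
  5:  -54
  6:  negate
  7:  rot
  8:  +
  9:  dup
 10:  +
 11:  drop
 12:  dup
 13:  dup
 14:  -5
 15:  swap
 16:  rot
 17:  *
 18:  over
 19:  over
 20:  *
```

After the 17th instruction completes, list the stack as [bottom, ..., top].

57     → [57]
dup    → [57, 57]
over   → [57, 57, 57]
/      → [57, 1]
-54    → [57, 1, -54]
negate → [57, 1, 54]
rot    → [1, 54, 57]
+      → [1, 111]
dup    → [1, 111, 111]
+      → [1, 222]
drop   → [1]
dup    → [1, 1]
dup    → [1, 1, 1]
-5     → [1, 1, 1, -5]
swap   → [1, 1, -5, 1]
rot    → [1, -5, 1, 1]
*      → [1, -5, 1]

[1, -5, 1]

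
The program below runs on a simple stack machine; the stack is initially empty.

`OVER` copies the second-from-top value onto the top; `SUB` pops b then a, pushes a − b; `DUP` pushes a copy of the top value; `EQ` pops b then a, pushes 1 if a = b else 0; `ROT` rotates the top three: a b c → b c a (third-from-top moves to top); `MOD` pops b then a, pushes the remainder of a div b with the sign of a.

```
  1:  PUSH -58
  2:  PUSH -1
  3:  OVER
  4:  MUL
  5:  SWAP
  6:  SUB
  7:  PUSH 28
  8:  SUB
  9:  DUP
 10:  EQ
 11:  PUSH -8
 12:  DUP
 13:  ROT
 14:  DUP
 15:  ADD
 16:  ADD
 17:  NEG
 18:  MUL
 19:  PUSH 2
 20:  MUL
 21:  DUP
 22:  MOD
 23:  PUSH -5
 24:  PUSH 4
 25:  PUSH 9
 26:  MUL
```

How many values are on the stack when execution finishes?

3

PUSH -58 -> -58
PUSH -1  -> -58 -1
OVER     -> -58 -1 -58
MUL      -> -58 58
SWAP     -> 58 -58
SUB      -> 116
PUSH 28  -> 116 28
SUB      -> 88
DUP      -> 88 88
EQ       -> 1
PUSH -8  -> 1 -8
DUP      -> 1 -8 -8
ROT      -> -8 -8 1
DUP      -> -8 -8 1 1
ADD      -> -8 -8 2
ADD      -> -8 -6
NEG      -> -8 6
MUL      -> -48
PUSH 2   -> -48 2
MUL      -> -96
DUP      -> -96 -96
MOD      -> 0
PUSH -5  -> 0 -5
PUSH 4   -> 0 -5 4
PUSH 9   -> 0 -5 4 9
MUL      -> 0 -5 36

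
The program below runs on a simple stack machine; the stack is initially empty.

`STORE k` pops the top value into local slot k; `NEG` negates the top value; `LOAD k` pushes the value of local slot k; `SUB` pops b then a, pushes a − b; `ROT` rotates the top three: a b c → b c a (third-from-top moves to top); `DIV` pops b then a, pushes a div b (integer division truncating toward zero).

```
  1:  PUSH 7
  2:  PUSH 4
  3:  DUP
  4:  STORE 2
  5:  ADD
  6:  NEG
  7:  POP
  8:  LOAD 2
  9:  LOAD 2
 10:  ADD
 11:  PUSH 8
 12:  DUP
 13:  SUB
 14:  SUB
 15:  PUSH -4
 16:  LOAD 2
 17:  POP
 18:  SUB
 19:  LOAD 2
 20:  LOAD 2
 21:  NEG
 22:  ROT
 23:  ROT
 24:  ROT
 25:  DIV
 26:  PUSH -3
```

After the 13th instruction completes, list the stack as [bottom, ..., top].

[8, 0]

PUSH 7  -> [7]
PUSH 4  -> [7, 4]
DUP     -> [7, 4, 4]
STORE 2 -> [7, 4]
ADD     -> [11]
NEG     -> [-11]
POP     -> []
LOAD 2  -> [4]
LOAD 2  -> [4, 4]
ADD     -> [8]
PUSH 8  -> [8, 8]
DUP     -> [8, 8, 8]
SUB     -> [8, 0]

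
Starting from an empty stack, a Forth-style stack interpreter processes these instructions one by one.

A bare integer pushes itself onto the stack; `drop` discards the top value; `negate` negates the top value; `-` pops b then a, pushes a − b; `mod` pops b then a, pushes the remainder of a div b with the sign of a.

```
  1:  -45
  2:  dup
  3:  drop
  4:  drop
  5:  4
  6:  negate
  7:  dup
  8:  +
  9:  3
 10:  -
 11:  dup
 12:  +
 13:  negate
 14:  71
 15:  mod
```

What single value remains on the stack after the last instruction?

22

-45     -45
dup     -45 -45
drop    -45
drop    (empty)
4       4
negate  -4
dup     -4 -4
+       -8
3       -8 3
-       -11
dup     -11 -11
+       -22
negate  22
71      22 71
mod     22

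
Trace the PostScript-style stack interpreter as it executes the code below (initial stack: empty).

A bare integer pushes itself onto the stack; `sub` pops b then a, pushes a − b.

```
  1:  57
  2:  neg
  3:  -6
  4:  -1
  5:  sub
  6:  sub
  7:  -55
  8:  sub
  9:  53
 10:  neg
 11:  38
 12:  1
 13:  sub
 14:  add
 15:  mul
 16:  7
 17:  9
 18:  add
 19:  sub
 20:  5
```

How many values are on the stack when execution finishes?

2

57   57
neg  -57
-6   -57 -6
-1   -57 -6 -1
sub  -57 -5
sub  -52
-55  -52 -55
sub  3
53   3 53
neg  3 -53
38   3 -53 38
1    3 -53 38 1
sub  3 -53 37
add  3 -16
mul  -48
7    -48 7
9    -48 7 9
add  -48 16
sub  -64
5    -64 5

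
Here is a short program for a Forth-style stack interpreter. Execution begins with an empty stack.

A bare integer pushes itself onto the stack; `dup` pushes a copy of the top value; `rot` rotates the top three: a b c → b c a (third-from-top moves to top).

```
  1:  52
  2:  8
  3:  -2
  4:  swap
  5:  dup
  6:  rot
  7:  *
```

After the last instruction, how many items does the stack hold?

52   : 52
8    : 52 8
-2   : 52 8 -2
swap : 52 -2 8
dup  : 52 -2 8 8
rot  : 52 8 8 -2
*    : 52 8 -16

3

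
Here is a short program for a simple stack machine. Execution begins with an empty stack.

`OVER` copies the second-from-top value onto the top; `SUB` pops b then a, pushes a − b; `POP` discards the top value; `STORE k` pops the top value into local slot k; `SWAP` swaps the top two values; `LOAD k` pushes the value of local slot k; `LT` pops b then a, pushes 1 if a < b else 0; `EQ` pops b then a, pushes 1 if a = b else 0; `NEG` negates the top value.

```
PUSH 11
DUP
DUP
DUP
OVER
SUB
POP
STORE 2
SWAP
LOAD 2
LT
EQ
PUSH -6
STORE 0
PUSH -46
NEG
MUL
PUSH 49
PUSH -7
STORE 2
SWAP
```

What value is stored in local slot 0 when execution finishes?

-6

PUSH 11  -> 11
DUP      -> 11 11
DUP      -> 11 11 11
DUP      -> 11 11 11 11
OVER     -> 11 11 11 11 11
SUB      -> 11 11 11 0
POP      -> 11 11 11
STORE 2  -> 11 11
SWAP     -> 11 11
LOAD 2   -> 11 11 11
LT       -> 11 0
EQ       -> 0
PUSH -6  -> 0 -6
STORE 0  -> 0
PUSH -46 -> 0 -46
NEG      -> 0 46
MUL      -> 0
PUSH 49  -> 0 49
PUSH -7  -> 0 49 -7
STORE 2  -> 0 49
SWAP     -> 49 0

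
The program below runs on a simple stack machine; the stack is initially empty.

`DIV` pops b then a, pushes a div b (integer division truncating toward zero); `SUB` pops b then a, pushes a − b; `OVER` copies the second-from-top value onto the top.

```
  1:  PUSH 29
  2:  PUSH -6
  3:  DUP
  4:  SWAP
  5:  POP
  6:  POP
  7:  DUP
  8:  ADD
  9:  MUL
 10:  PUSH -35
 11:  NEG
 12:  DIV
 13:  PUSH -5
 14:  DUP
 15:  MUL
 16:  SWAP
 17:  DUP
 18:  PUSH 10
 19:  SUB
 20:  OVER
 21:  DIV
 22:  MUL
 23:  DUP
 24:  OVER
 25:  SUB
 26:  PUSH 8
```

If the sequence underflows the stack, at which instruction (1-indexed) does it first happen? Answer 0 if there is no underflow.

9

PUSH 29 -> [29]
PUSH -6 -> [29, -6]
DUP     -> [29, -6, -6]
SWAP    -> [29, -6, -6]
POP     -> [29, -6]
POP     -> [29]
DUP     -> [29, 29]
ADD     -> [58]
MUL  — needs 2 operands, stack has 1 → underflow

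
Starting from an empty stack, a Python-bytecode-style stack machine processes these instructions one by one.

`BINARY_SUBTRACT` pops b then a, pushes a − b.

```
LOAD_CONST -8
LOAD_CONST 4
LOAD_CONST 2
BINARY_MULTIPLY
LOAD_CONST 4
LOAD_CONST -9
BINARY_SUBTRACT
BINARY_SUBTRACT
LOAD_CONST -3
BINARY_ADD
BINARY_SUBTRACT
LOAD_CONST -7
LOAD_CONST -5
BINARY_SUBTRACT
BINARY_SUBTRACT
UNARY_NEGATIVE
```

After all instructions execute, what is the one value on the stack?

-2

LOAD_CONST -8   -> -8
LOAD_CONST 4    -> -8 4
LOAD_CONST 2    -> -8 4 2
BINARY_MULTIPLY -> -8 8
LOAD_CONST 4    -> -8 8 4
LOAD_CONST -9   -> -8 8 4 -9
BINARY_SUBTRACT -> -8 8 13
BINARY_SUBTRACT -> -8 -5
LOAD_CONST -3   -> -8 -5 -3
BINARY_ADD      -> -8 -8
BINARY_SUBTRACT -> 0
LOAD_CONST -7   -> 0 -7
LOAD_CONST -5   -> 0 -7 -5
BINARY_SUBTRACT -> 0 -2
BINARY_SUBTRACT -> 2
UNARY_NEGATIVE  -> -2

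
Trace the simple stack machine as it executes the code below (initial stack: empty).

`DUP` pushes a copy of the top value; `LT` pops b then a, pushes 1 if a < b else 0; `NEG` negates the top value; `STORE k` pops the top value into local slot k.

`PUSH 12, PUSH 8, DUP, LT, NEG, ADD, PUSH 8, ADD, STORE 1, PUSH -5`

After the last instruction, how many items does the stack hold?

1

PUSH 12 -> 12
PUSH 8  -> 12 8
DUP     -> 12 8 8
LT      -> 12 0
NEG     -> 12 0
ADD     -> 12
PUSH 8  -> 12 8
ADD     -> 20
STORE 1 -> (empty)
PUSH -5 -> -5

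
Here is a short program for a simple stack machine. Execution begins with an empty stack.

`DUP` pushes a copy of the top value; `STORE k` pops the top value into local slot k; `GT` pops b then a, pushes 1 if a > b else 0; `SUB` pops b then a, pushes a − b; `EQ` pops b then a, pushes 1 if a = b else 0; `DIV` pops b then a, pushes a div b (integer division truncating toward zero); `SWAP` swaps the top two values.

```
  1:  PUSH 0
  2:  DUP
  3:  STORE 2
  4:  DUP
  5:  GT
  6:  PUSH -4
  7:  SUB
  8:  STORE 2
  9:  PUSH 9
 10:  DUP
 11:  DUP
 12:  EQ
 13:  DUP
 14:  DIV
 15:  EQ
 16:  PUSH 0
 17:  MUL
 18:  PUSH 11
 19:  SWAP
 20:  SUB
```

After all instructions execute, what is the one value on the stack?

PUSH 0   0
DUP      0 0
STORE 2  0
DUP      0 0
GT       0
PUSH -4  0 -4
SUB      4
STORE 2  (empty)
PUSH 9   9
DUP      9 9
DUP      9 9 9
EQ       9 1
DUP      9 1 1
DIV      9 1
EQ       0
PUSH 0   0 0
MUL      0
PUSH 11  0 11
SWAP     11 0
SUB      11

11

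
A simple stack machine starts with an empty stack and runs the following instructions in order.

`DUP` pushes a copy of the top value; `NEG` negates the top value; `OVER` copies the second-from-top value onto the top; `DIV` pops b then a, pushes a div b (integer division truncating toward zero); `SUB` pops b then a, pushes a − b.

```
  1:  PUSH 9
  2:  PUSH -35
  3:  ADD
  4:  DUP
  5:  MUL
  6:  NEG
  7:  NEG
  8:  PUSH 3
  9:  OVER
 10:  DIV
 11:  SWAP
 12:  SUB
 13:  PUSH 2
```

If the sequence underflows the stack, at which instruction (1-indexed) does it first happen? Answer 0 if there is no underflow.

PUSH 9    9
PUSH -35  9 -35
ADD       -26
DUP       -26 -26
MUL       676
NEG       -676
NEG       676
PUSH 3    676 3
OVER      676 3 676
DIV       676 0
SWAP      0 676
SUB       -676
PUSH 2    -676 2

0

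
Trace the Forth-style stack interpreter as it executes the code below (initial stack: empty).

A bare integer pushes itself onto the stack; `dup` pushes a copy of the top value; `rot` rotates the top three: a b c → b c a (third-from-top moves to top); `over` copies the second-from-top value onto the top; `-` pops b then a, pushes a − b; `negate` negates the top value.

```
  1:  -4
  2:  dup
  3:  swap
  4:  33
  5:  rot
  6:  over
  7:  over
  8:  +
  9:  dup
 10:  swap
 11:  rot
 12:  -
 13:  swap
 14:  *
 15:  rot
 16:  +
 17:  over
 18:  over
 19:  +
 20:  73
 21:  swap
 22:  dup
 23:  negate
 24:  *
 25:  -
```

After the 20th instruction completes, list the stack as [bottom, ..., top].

[33, 953, 986, 73]

-4    -4
dup   -4 -4
swap  -4 -4
33    -4 -4 33
rot   -4 33 -4
over  -4 33 -4 33
over  -4 33 -4 33 -4
+     -4 33 -4 29
dup   -4 33 -4 29 29
swap  -4 33 -4 29 29
rot   -4 33 29 29 -4
-     -4 33 29 33
swap  -4 33 33 29
*     -4 33 957
rot   33 957 -4
+     33 953
over  33 953 33
over  33 953 33 953
+     33 953 986
73    33 953 986 73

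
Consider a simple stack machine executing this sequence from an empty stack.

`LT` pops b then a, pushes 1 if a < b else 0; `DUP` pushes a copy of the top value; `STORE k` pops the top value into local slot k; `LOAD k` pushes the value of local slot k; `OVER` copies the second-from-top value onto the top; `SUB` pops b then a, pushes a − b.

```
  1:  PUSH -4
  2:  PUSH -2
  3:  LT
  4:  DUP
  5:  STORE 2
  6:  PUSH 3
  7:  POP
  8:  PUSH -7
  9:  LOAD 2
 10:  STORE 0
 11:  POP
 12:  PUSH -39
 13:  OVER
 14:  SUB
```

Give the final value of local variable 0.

1

PUSH -4  → [-4]
PUSH -2  → [-4, -2]
LT       → [1]
DUP      → [1, 1]
STORE 2  → [1]
PUSH 3   → [1, 3]
POP      → [1]
PUSH -7  → [1, -7]
LOAD 2   → [1, -7, 1]
STORE 0  → [1, -7]
POP      → [1]
PUSH -39 → [1, -39]
OVER     → [1, -39, 1]
SUB      → [1, -40]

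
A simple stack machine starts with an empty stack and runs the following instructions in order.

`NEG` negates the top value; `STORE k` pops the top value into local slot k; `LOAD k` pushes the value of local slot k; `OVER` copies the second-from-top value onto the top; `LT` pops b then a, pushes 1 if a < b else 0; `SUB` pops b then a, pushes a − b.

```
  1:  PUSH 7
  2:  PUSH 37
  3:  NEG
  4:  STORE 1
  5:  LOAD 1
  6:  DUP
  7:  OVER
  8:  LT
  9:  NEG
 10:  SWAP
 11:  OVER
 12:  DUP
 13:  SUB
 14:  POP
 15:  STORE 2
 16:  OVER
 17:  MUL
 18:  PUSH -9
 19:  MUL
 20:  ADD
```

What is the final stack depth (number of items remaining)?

1

PUSH 7  → 7
PUSH 37 → 7 37
NEG     → 7 -37
STORE 1 → 7
LOAD 1  → 7 -37
DUP     → 7 -37 -37
OVER    → 7 -37 -37 -37
LT      → 7 -37 0
NEG     → 7 -37 0
SWAP    → 7 0 -37
OVER    → 7 0 -37 0
DUP     → 7 0 -37 0 0
SUB     → 7 0 -37 0
POP     → 7 0 -37
STORE 2 → 7 0
OVER    → 7 0 7
MUL     → 7 0
PUSH -9 → 7 0 -9
MUL     → 7 0
ADD     → 7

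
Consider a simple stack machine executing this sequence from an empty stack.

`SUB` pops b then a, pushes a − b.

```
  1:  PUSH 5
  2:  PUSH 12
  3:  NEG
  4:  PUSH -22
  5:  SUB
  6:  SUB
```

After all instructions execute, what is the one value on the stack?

-5

PUSH 5   -> [5]
PUSH 12  -> [5, 12]
NEG      -> [5, -12]
PUSH -22 -> [5, -12, -22]
SUB      -> [5, 10]
SUB      -> [-5]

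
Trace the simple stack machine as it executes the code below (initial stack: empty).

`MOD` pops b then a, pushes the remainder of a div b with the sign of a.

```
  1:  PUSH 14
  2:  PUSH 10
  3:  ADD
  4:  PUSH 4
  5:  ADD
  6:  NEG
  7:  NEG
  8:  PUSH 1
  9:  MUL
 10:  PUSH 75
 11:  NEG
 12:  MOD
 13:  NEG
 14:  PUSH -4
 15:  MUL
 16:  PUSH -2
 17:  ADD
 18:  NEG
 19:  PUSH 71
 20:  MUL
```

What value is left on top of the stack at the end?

PUSH 14  14
PUSH 10  14 10
ADD      24
PUSH 4   24 4
ADD      28
NEG      -28
NEG      28
PUSH 1   28 1
MUL      28
PUSH 75  28 75
NEG      28 -75
MOD      28
NEG      -28
PUSH -4  -28 -4
MUL      112
PUSH -2  112 -2
ADD      110
NEG      -110
PUSH 71  -110 71
MUL      -7810

-7810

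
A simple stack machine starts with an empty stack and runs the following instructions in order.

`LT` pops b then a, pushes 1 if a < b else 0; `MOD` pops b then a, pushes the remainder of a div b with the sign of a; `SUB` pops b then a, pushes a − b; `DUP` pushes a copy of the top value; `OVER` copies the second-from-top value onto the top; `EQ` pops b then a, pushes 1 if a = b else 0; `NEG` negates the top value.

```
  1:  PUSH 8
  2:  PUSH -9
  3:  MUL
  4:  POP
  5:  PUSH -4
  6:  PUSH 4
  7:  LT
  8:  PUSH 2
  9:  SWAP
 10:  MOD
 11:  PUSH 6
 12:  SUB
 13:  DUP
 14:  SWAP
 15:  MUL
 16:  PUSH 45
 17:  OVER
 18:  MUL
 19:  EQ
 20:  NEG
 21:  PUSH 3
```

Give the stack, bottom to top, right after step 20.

[0]

PUSH 8  → 8
PUSH -9 → 8 -9
MUL     → -72
POP     → (empty)
PUSH -4 → -4
PUSH 4  → -4 4
LT      → 1
PUSH 2  → 1 2
SWAP    → 2 1
MOD     → 0
PUSH 6  → 0 6
SUB     → -6
DUP     → -6 -6
SWAP    → -6 -6
MUL     → 36
PUSH 45 → 36 45
OVER    → 36 45 36
MUL     → 36 1620
EQ      → 0
NEG     → 0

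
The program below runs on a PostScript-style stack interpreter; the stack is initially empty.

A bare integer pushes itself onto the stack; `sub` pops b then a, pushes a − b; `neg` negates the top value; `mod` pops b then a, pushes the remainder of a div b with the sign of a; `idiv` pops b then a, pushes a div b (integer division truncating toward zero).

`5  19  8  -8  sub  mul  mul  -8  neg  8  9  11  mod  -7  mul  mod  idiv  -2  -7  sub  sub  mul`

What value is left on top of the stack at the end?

5    → [5]
19   → [5, 19]
8    → [5, 19, 8]
-8   → [5, 19, 8, -8]
sub  → [5, 19, 16]
mul  → [5, 304]
mul  → [1520]
-8   → [1520, -8]
neg  → [1520, 8]
8    → [1520, 8, 8]
9    → [1520, 8, 8, 9]
11   → [1520, 8, 8, 9, 11]
mod  → [1520, 8, 8, 9]
-7   → [1520, 8, 8, 9, -7]
mul  → [1520, 8, 8, -63]
mod  → [1520, 8, 8]
idiv → [1520, 1]
-2   → [1520, 1, -2]
-7   → [1520, 1, -2, -7]
sub  → [1520, 1, 5]
sub  → [1520, -4]
mul  → [-6080]

-6080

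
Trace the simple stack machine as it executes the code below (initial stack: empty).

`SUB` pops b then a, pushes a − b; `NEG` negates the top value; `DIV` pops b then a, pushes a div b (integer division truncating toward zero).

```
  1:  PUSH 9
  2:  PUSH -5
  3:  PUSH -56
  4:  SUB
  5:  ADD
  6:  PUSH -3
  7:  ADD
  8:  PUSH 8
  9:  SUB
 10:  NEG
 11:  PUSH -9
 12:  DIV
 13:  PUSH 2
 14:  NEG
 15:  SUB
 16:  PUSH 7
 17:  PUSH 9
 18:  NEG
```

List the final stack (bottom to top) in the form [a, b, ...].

[7, 7, -9]

PUSH 9   -> 9
PUSH -5  -> 9 -5
PUSH -56 -> 9 -5 -56
SUB      -> 9 51
ADD      -> 60
PUSH -3  -> 60 -3
ADD      -> 57
PUSH 8   -> 57 8
SUB      -> 49
NEG      -> -49
PUSH -9  -> -49 -9
DIV      -> 5
PUSH 2   -> 5 2
NEG      -> 5 -2
SUB      -> 7
PUSH 7   -> 7 7
PUSH 9   -> 7 7 9
NEG      -> 7 7 -9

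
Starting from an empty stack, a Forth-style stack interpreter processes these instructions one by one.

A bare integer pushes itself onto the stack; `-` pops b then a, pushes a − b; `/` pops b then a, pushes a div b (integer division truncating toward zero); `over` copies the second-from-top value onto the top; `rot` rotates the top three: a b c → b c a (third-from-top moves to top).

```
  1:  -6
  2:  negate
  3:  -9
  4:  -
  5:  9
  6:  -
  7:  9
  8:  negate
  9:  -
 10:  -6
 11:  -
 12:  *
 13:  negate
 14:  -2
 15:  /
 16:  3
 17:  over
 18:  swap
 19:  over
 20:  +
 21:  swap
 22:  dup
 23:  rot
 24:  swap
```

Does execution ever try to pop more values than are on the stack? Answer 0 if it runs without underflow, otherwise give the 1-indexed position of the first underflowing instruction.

12

-6     -> [-6]
negate -> [6]
-9     -> [6, -9]
-      -> [15]
9      -> [15, 9]
-      -> [6]
9      -> [6, 9]
negate -> [6, -9]
-      -> [15]
-6     -> [15, -6]
-      -> [21]
*  — needs 2 operands, stack has 1 → underflow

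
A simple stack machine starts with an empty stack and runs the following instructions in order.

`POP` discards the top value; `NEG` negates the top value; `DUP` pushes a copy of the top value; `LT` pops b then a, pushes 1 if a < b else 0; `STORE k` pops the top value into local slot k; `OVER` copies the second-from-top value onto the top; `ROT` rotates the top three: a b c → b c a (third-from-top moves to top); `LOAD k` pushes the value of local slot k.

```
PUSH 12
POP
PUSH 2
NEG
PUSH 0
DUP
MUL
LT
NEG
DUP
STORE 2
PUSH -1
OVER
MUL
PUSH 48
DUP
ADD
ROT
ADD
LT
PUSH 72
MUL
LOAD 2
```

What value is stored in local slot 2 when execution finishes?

PUSH 12 → [12]
POP     → []
PUSH 2  → [2]
NEG     → [-2]
PUSH 0  → [-2, 0]
DUP     → [-2, 0, 0]
MUL     → [-2, 0]
LT      → [1]
NEG     → [-1]
DUP     → [-1, -1]
STORE 2 → [-1]
PUSH -1 → [-1, -1]
OVER    → [-1, -1, -1]
MUL     → [-1, 1]
PUSH 48 → [-1, 1, 48]
DUP     → [-1, 1, 48, 48]
ADD     → [-1, 1, 96]
ROT     → [1, 96, -1]
ADD     → [1, 95]
LT      → [1]
PUSH 72 → [1, 72]
MUL     → [72]
LOAD 2  → [72, -1]

-1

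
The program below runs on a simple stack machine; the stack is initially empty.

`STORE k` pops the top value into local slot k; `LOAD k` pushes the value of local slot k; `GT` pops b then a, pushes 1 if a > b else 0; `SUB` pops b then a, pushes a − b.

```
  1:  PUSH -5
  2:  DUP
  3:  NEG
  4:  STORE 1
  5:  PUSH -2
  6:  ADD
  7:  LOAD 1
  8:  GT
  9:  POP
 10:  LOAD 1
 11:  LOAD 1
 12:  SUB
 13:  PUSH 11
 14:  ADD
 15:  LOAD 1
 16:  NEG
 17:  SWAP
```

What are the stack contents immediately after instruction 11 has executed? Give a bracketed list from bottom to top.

[5, 5]

PUSH -5 -> -5
DUP     -> -5 -5
NEG     -> -5 5
STORE 1 -> -5
PUSH -2 -> -5 -2
ADD     -> -7
LOAD 1  -> -7 5
GT      -> 0
POP     -> (empty)
LOAD 1  -> 5
LOAD 1  -> 5 5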